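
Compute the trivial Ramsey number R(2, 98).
R(2, 98) = 98

R(2, k) = k for all k ≥ 2: in a 2-colouring of K_k, either some edge is red (a red K_2) or all edges are blue (a blue K_k). And K_{97} coloured all-blue has no blue K_98, so R(2, 98) > 97. Hence R(2, 98) = 98.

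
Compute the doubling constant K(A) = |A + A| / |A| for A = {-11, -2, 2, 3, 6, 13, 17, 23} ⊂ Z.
K = |A + A| / |A| = 30/8 = 15/4

Enumerate A + A = {a + b : a, b ∈ A}. With |A| = 8, there are |A|^2 = 64 ordered sum pairs; collecting distinct values, A + A = {-22, -13, -9, -8, -5, -4, 0, 1, 2, 4, 5, 6, 8, 9, 11, 12, 15, 16, 19, 20, 21, 23, 25, 26, 29, 30, 34, 36, 40, 46}, so |A + A| = 30. Thus K = 30/8 = 15/4. For comparison, the minimum possible |A + A| over all 8-element sets is 2·8 − 1 = 15 (so min K = 15/8), attained only by arithmetic progressions.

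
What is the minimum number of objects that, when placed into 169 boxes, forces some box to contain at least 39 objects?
n = (39 − 1)·169 + 1 = 6423

By the generalised pigeonhole principle, to guarantee some box contains ≥ r objects we need more than (r − 1) · k objects total. Threshold: n = (r − 1) · k + 1. With r = 39 and k = 169: n = 38 · 169 + 1 = 6422 + 1 = 6423. For n = 6422 = 38 · 169, we can put exactly 38 objects in every box, avoiding 39 in any single one — so 6423 is tight.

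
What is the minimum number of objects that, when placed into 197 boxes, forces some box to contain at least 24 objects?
n = (24 − 1)·197 + 1 = 4532

By the generalised pigeonhole principle, to guarantee some box contains ≥ r objects we need more than (r − 1) · k objects total. Threshold: n = (r − 1) · k + 1. With r = 24 and k = 197: n = 23 · 197 + 1 = 4531 + 1 = 4532. For n = 4531 = 23 · 197, we can put exactly 23 objects in every box, avoiding 24 in any single one — so 4532 is tight.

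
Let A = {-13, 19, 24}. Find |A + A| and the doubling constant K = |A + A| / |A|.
K = |A + A| / |A| = 6/3 = 2

Enumerate A + A = {a + b : a, b ∈ A}. With |A| = 3, there are |A|^2 = 9 ordered sum pairs; collecting distinct values, A + A = {-26, 6, 11, 38, 43, 48}, so |A + A| = 6. Thus K = 6/3 = 2. For comparison, the minimum possible |A + A| over all 3-element sets is 2·3 − 1 = 5 (so min K = 5/3), attained only by arithmetic progressions.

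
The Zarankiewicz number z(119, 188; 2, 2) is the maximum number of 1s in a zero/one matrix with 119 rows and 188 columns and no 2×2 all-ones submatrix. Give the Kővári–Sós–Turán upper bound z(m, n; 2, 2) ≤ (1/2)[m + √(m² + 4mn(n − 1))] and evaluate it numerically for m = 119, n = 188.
z(119, 188; 2, 2) ≤ (1/2)[119 + √(119² + 4·119·188·187)] = (1/2)[119 + √16748417] = 2105.7415

Kővári–Sós–Turán: let r_1, ..., r_119 be the row sums and z = Σ r_i the total number of 1s. Each pair of columns can share at most one row with both entries 1 (else a 2×2 all-ones block appears), so Σ_i C(r_i, 2) ≤ C(188, 2) = 17578. By convexity Σ_i C(r_i, 2) ≥ 119·C(z/119, 2) = z(z − 119)/(2·119), giving z² − 119z − 119·188·187 ≤ 0 and hence z ≤ (1/2)[119 + √(14161 + 4·4183564)] = (1/2)[119 + √16748417] ≈ (1/2)(119 + 4092.483) = 2105.7415.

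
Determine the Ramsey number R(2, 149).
R(2, 149) = 149

R(2, k) = k for all k ≥ 2: in a 2-colouring of K_k, either some edge is red (a red K_2) or all edges are blue (a blue K_k). And K_{148} coloured all-blue has no blue K_149, so R(2, 149) > 148. Hence R(2, 149) = 149.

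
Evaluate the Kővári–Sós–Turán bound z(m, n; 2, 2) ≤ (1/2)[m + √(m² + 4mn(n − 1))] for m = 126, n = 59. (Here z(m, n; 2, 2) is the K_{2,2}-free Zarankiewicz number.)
z(126, 59; 2, 2) ≤ (1/2)[126 + √(126² + 4·126·59·58)] = (1/2)[126 + √1740564] = 722.6522

Kővári–Sós–Turán: let r_1, ..., r_126 be the row sums and z = Σ r_i the total number of 1s. Each pair of columns can share at most one row with both entries 1 (else a 2×2 all-ones block appears), so Σ_i C(r_i, 2) ≤ C(59, 2) = 1711. By convexity Σ_i C(r_i, 2) ≥ 126·C(z/126, 2) = z(z − 126)/(2·126), giving z² − 126z − 126·59·58 ≤ 0 and hence z ≤ (1/2)[126 + √(15876 + 4·431172)] = (1/2)[126 + √1740564] ≈ (1/2)(126 + 1319.3044) = 722.6522.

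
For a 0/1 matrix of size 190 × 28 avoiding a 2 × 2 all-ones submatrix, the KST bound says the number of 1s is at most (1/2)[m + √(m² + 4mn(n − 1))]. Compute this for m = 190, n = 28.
z(190, 28; 2, 2) ≤ (1/2)[190 + √(190² + 4·190·28·27)] = (1/2)[190 + √610660] = 485.7237

Kővári–Sós–Turán: let r_1, ..., r_190 be the row sums and z = Σ r_i the total number of 1s. Each pair of columns can share at most one row with both entries 1 (else a 2×2 all-ones block appears), so Σ_i C(r_i, 2) ≤ C(28, 2) = 378. By convexity Σ_i C(r_i, 2) ≥ 190·C(z/190, 2) = z(z − 190)/(2·190), giving z² − 190z − 190·28·27 ≤ 0 and hence z ≤ (1/2)[190 + √(36100 + 4·143640)] = (1/2)[190 + √610660] ≈ (1/2)(190 + 781.4474) = 485.7237.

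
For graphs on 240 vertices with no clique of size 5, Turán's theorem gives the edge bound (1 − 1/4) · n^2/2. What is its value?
Turán density bound = (3/4) · 240^2/2 = 21600

Turán's theorem: ex(n, K_{r+1}) is achieved by the complete r-partite Turán graph T(n, r) with parts as balanced as possible, and is at most (1 − 1/r) · n^2/2. For r = 4, n = 240: the density bound is (3/4) · 57600/2 = 21600. Since 4 ∣ 240, the Turán graph T(240, 4) has parts of equal size 60, and its edge count e(T(240, 4)) = 21600 attains the density bound exactly.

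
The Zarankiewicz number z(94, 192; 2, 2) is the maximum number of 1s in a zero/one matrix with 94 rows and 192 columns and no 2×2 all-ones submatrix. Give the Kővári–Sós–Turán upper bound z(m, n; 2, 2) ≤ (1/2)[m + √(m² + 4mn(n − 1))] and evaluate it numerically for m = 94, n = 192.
z(94, 192; 2, 2) ≤ (1/2)[94 + √(94² + 4·94·192·191)] = (1/2)[94 + √13797508] = 1904.2498

Kővári–Sós–Turán: let r_1, ..., r_94 be the row sums and z = Σ r_i the total number of 1s. Each pair of columns can share at most one row with both entries 1 (else a 2×2 all-ones block appears), so Σ_i C(r_i, 2) ≤ C(192, 2) = 18336. By convexity Σ_i C(r_i, 2) ≥ 94·C(z/94, 2) = z(z − 94)/(2·94), giving z² − 94z − 94·192·191 ≤ 0 and hence z ≤ (1/2)[94 + √(8836 + 4·3447168)] = (1/2)[94 + √13797508] ≈ (1/2)(94 + 3714.4997) = 1904.2498.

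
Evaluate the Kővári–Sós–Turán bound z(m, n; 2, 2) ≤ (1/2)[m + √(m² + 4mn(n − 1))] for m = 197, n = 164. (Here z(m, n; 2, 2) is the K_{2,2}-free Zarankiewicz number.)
z(197, 164; 2, 2) ≤ (1/2)[197 + √(197² + 4·197·164·163)] = (1/2)[197 + √21103625] = 2395.4341

Kővári–Sós–Turán: let r_1, ..., r_197 be the row sums and z = Σ r_i the total number of 1s. Each pair of columns can share at most one row with both entries 1 (else a 2×2 all-ones block appears), so Σ_i C(r_i, 2) ≤ C(164, 2) = 13366. By convexity Σ_i C(r_i, 2) ≥ 197·C(z/197, 2) = z(z − 197)/(2·197), giving z² − 197z − 197·164·163 ≤ 0 and hence z ≤ (1/2)[197 + √(38809 + 4·5266204)] = (1/2)[197 + √21103625] ≈ (1/2)(197 + 4593.8682) = 2395.4341.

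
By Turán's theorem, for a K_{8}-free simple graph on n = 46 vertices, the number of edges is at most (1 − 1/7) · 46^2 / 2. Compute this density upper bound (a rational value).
Turán density bound = (6/7) · 46^2/2 = 6348/7 ≈ 906.8571

Turán's theorem: ex(n, K_{r+1}) is achieved by the complete r-partite Turán graph T(n, r) with parts as balanced as possible, and is at most (1 − 1/r) · n^2/2. For r = 7, n = 46: the density bound is (6/7) · 2116/2 = 6348/7 ≈ 906.8571. The integer-valued extremum is e(T(46, 7)) = 906, which is strictly less than the density bound 6348/7 since 7 ∤ 46 (the parts of T(46, 7) cannot all be equal).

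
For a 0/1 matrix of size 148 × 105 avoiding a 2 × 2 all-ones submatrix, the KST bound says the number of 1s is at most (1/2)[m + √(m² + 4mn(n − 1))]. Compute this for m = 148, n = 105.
z(148, 105; 2, 2) ≤ (1/2)[148 + √(148² + 4·148·105·104)] = (1/2)[148 + √6486544] = 1347.4347

Kővári–Sós–Turán: let r_1, ..., r_148 be the row sums and z = Σ r_i the total number of 1s. Each pair of columns can share at most one row with both entries 1 (else a 2×2 all-ones block appears), so Σ_i C(r_i, 2) ≤ C(105, 2) = 5460. By convexity Σ_i C(r_i, 2) ≥ 148·C(z/148, 2) = z(z − 148)/(2·148), giving z² − 148z − 148·105·104 ≤ 0 and hence z ≤ (1/2)[148 + √(21904 + 4·1616160)] = (1/2)[148 + √6486544] ≈ (1/2)(148 + 2546.8695) = 1347.4347.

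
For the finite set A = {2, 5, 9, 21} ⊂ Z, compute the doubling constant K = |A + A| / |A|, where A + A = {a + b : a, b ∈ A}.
K = |A + A| / |A| = 10/4 = 5/2

Enumerate A + A = {a + b : a, b ∈ A}. With |A| = 4, there are |A|^2 = 16 ordered sum pairs; collecting distinct values, A + A = {4, 7, 10, 11, 14, 18, 23, 26, 30, 42}, so |A + A| = 10. Thus K = 10/4 = 5/2. For comparison, the minimum possible |A + A| over all 4-element sets is 2·4 − 1 = 7 (so min K = 7/4), attained only by arithmetic progressions.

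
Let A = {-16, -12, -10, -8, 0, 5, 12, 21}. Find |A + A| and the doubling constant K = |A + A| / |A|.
K = |A + A| / |A| = 31/8

Enumerate A + A = {a + b : a, b ∈ A}. With |A| = 8, there are |A|^2 = 64 ordered sum pairs; collecting distinct values, A + A = {-32, -28, -26, -24, -22, -20, -18, -16, -12, -11, -10, -8, -7, -5, -4, -3, 0, 2, 4, 5, 9, 10, 11, 12, 13, 17, 21, 24, 26, 33, 42}, so |A + A| = 31. Thus K = 31/8. For comparison, the minimum possible |A + A| over all 8-element sets is 2·8 − 1 = 15 (so min K = 15/8), attained only by arithmetic progressions.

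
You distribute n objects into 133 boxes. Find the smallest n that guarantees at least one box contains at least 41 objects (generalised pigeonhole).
n = (41 − 1)·133 + 1 = 5321

By the generalised pigeonhole principle, to guarantee some box contains ≥ r objects we need more than (r − 1) · k objects total. Threshold: n = (r − 1) · k + 1. With r = 41 and k = 133: n = 40 · 133 + 1 = 5320 + 1 = 5321. For n = 5320 = 40 · 133, we can put exactly 40 objects in every box, avoiding 41 in any single one — so 5321 is tight.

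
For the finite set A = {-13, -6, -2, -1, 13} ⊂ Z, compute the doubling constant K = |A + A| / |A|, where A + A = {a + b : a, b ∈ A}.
K = |A + A| / |A| = 15/5 = 3

Enumerate A + A = {a + b : a, b ∈ A}. With |A| = 5, there are |A|^2 = 25 ordered sum pairs; collecting distinct values, A + A = {-26, -19, -15, -14, -12, -8, -7, -4, -3, -2, 0, 7, 11, 12, 26}, so |A + A| = 15. Thus K = 15/5 = 3. For comparison, the minimum possible |A + A| over all 5-element sets is 2·5 − 1 = 9 (so min K = 9/5), attained only by arithmetic progressions.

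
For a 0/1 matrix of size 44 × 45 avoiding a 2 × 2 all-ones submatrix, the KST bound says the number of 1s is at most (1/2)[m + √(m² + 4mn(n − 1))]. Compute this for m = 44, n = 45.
z(44, 45; 2, 2) ≤ (1/2)[44 + √(44² + 4·44·45·44)] = (1/2)[44 + √350416] = 317.9797

Kővári–Sós–Turán: let r_1, ..., r_44 be the row sums and z = Σ r_i the total number of 1s. Each pair of columns can share at most one row with both entries 1 (else a 2×2 all-ones block appears), so Σ_i C(r_i, 2) ≤ C(45, 2) = 990. By convexity Σ_i C(r_i, 2) ≥ 44·C(z/44, 2) = z(z − 44)/(2·44), giving z² − 44z − 44·45·44 ≤ 0 and hence z ≤ (1/2)[44 + √(1936 + 4·87120)] = (1/2)[44 + √350416] ≈ (1/2)(44 + 591.9595) = 317.9797.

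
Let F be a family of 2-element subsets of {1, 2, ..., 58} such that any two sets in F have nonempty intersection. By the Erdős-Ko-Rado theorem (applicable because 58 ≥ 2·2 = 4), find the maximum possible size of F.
max |F| = C(57, 1) = 57

The Erdős-Ko-Rado theorem states: for n ≥ 2k, an intersecting family of k-subsets of an n-element set has size at most C(n − 1, k − 1), with equality for 'star' families {A ⊆ [n] : |A| = k, i ∈ A} (fix an element i). For n = 58, k = 2: C(57, 1) = 57.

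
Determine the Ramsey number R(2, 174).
R(2, 174) = 174

R(2, k) = k for all k ≥ 2: in a 2-colouring of K_k, either some edge is red (a red K_2) or all edges are blue (a blue K_k). And K_{173} coloured all-blue has no blue K_174, so R(2, 174) > 173. Hence R(2, 174) = 174.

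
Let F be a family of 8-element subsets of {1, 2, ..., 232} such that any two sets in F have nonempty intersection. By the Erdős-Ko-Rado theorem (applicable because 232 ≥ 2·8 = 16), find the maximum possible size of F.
max |F| = C(231, 7) = 6353256994425

Erdős-Ko-Rado (1961): when n ≥ 2k, max |F| = C(n−1, k−1). The bound is attained by the star {A : i ∈ A} for any fixed i ∈ [n]. Here C(232−1, 8−1) = C(231, 7) = 6353256994425.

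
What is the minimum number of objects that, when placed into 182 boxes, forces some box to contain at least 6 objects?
n = (6 − 1)·182 + 1 = 911

By the generalised pigeonhole principle, to guarantee some box contains ≥ r objects we need more than (r − 1) · k objects total. Threshold: n = (r − 1) · k + 1. With r = 6 and k = 182: n = 5 · 182 + 1 = 910 + 1 = 911. For n = 910 = 5 · 182, we can put exactly 5 objects in every box, avoiding 6 in any single one — so 911 is tight.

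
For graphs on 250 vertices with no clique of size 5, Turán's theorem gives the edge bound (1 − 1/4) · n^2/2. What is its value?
Turán density bound = (3/4) · 250^2/2 = 46875/2 ≈ 23437.5

Turán's theorem: ex(n, K_{r+1}) is achieved by the complete r-partite Turán graph T(n, r) with parts as balanced as possible, and is at most (1 − 1/r) · n^2/2. For r = 4, n = 250: the density bound is (3/4) · 62500/2 = 46875/2 ≈ 23437.5. The integer-valued extremum is e(T(250, 4)) = 23437, which is strictly less than the density bound 46875/2 since 4 ∤ 250 (the parts of T(250, 4) cannot all be equal).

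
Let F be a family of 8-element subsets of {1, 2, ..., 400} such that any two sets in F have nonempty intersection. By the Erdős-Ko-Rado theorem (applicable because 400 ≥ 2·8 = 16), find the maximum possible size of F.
max |F| = C(399, 7) = 302968161730179

The Erdős-Ko-Rado theorem states: for n ≥ 2k, an intersecting family of k-subsets of an n-element set has size at most C(n − 1, k − 1), with equality for 'star' families {A ⊆ [n] : |A| = k, i ∈ A} (fix an element i). For n = 400, k = 8: C(399, 7) = 302968161730179.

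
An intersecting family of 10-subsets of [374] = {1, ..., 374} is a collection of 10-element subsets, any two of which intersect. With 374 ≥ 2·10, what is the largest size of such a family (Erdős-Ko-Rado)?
max |F| = C(373, 9) = 349444791310187990

Erdős-Ko-Rado (1961): when n ≥ 2k, max |F| = C(n−1, k−1). The bound is attained by the star {A : i ∈ A} for any fixed i ∈ [n]. Here C(374−1, 10−1) = C(373, 9) = 349444791310187990.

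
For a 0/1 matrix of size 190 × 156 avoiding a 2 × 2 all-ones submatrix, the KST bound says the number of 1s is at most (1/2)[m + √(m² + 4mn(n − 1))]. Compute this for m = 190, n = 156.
z(190, 156; 2, 2) ≤ (1/2)[190 + √(190² + 4·190·156·155)] = (1/2)[190 + √18412900] = 2240.5128

Kővári–Sós–Turán: let r_1, ..., r_190 be the row sums and z = Σ r_i the total number of 1s. Each pair of columns can share at most one row with both entries 1 (else a 2×2 all-ones block appears), so Σ_i C(r_i, 2) ≤ C(156, 2) = 12090. By convexity Σ_i C(r_i, 2) ≥ 190·C(z/190, 2) = z(z − 190)/(2·190), giving z² − 190z − 190·156·155 ≤ 0 and hence z ≤ (1/2)[190 + √(36100 + 4·4594200)] = (1/2)[190 + √18412900] ≈ (1/2)(190 + 4291.0255) = 2240.5128.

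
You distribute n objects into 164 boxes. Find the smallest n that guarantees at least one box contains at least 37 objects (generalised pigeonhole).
n = (37 − 1)·164 + 1 = 5905

By the generalised pigeonhole principle, to guarantee some box contains ≥ r objects we need more than (r − 1) · k objects total. Threshold: n = (r − 1) · k + 1. With r = 37 and k = 164: n = 36 · 164 + 1 = 5904 + 1 = 5905. For n = 5904 = 36 · 164, we can put exactly 36 objects in every box, avoiding 37 in any single one — so 5905 is tight.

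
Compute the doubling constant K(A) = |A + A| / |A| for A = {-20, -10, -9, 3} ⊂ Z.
K = |A + A| / |A| = 10/4 = 5/2

Enumerate A + A = {a + b : a, b ∈ A}. With |A| = 4, there are |A|^2 = 16 ordered sum pairs; collecting distinct values, A + A = {-40, -30, -29, -20, -19, -18, -17, -7, -6, 6}, so |A + A| = 10. Thus K = 10/4 = 5/2. For comparison, the minimum possible |A + A| over all 4-element sets is 2·4 − 1 = 7 (so min K = 7/4), attained only by arithmetic progressions.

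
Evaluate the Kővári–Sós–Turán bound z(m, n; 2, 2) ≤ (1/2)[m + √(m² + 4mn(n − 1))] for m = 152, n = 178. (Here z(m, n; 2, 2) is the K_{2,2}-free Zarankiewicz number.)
z(152, 178; 2, 2) ≤ (1/2)[152 + √(152² + 4·152·178·177)] = (1/2)[152 + √19178752] = 2265.6776

Kővári–Sós–Turán: let r_1, ..., r_152 be the row sums and z = Σ r_i the total number of 1s. Each pair of columns can share at most one row with both entries 1 (else a 2×2 all-ones block appears), so Σ_i C(r_i, 2) ≤ C(178, 2) = 15753. By convexity Σ_i C(r_i, 2) ≥ 152·C(z/152, 2) = z(z − 152)/(2·152), giving z² − 152z − 152·178·177 ≤ 0 and hence z ≤ (1/2)[152 + √(23104 + 4·4788912)] = (1/2)[152 + √19178752] ≈ (1/2)(152 + 4379.3552) = 2265.6776.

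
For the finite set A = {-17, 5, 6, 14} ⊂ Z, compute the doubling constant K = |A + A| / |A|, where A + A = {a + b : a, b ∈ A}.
K = |A + A| / |A| = 10/4 = 5/2

Enumerate A + A = {a + b : a, b ∈ A}. With |A| = 4, there are |A|^2 = 16 ordered sum pairs; collecting distinct values, A + A = {-34, -12, -11, -3, 10, 11, 12, 19, 20, 28}, so |A + A| = 10. Thus K = 10/4 = 5/2. For comparison, the minimum possible |A + A| over all 4-element sets is 2·4 − 1 = 7 (so min K = 7/4), attained only by arithmetic progressions.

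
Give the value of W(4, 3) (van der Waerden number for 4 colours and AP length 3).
W(4, 3) = 76

W(4, 3) = 76. The lower bound W(4, 3) > 75 comes from an explicit good 4-colouring of [1, 75]; the upper bound W(4, 3) ≤ 76 was verified by exhaustive search over 4-colourings of [1, 76].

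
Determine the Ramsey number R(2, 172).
R(2, 172) = 172

R(2, k) = k for all k ≥ 2: in a 2-colouring of K_k, either some edge is red (a red K_2) or all edges are blue (a blue K_k). And K_{171} coloured all-blue has no blue K_172, so R(2, 172) > 171. Hence R(2, 172) = 172.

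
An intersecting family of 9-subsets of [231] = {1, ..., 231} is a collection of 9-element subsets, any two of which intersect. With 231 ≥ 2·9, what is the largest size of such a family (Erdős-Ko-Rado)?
max |F| = C(230, 8) = 171730461788700

The Erdős-Ko-Rado theorem states: for n ≥ 2k, an intersecting family of k-subsets of an n-element set has size at most C(n − 1, k − 1), with equality for 'star' families {A ⊆ [n] : |A| = k, i ∈ A} (fix an element i). For n = 231, k = 9: C(230, 8) = 171730461788700.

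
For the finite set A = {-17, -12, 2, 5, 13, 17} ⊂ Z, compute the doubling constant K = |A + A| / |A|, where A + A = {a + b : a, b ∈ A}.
K = |A + A| / |A| = 21/6 = 7/2

Enumerate A + A = {a + b : a, b ∈ A}. With |A| = 6, there are |A|^2 = 36 ordered sum pairs; collecting distinct values, A + A = {-34, -29, -24, -15, -12, -10, -7, -4, 0, 1, 4, 5, 7, 10, 15, 18, 19, 22, 26, 30, 34}, so |A + A| = 21. Thus K = 21/6 = 7/2. For comparison, the minimum possible |A + A| over all 6-element sets is 2·6 − 1 = 11 (so min K = 11/6), attained only by arithmetic progressions.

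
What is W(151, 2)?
W(151, 2) = 151 + 1 = 152

A 2-term AP is any pair of integers, so a monochromatic 2-AP exists iff some colour is used at least twice. With 151 colours, the colouring i ↦ i on {1, ..., 151} uses each colour once, avoiding any monochromatic pair, so W(151, 2) > 151. For {1, ..., 152}, pigeonhole forces two integers of the same colour, which form a monochromatic 2-AP. Hence W(151, 2) = 152.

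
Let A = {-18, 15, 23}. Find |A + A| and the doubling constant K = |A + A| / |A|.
K = |A + A| / |A| = 6/3 = 2

Enumerate A + A = {a + b : a, b ∈ A}. With |A| = 3, there are |A|^2 = 9 ordered sum pairs; collecting distinct values, A + A = {-36, -3, 5, 30, 38, 46}, so |A + A| = 6. Thus K = 6/3 = 2. For comparison, the minimum possible |A + A| over all 3-element sets is 2·3 − 1 = 5 (so min K = 5/3), attained only by arithmetic progressions.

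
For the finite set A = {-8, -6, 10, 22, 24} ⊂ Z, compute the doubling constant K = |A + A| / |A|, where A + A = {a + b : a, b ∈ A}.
K = |A + A| / |A| = 14/5

Enumerate A + A = {a + b : a, b ∈ A}. With |A| = 5, there are |A|^2 = 25 ordered sum pairs; collecting distinct values, A + A = {-16, -14, -12, 2, 4, 14, 16, 18, 20, 32, 34, 44, 46, 48}, so |A + A| = 14. Thus K = 14/5. For comparison, the minimum possible |A + A| over all 5-element sets is 2·5 − 1 = 9 (so min K = 9/5), attained only by arithmetic progressions.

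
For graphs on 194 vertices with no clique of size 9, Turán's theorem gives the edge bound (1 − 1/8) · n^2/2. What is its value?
Turán density bound = (7/8) · 194^2/2 = 65863/4 ≈ 16465.75

Turán's theorem: ex(n, K_{r+1}) is achieved by the complete r-partite Turán graph T(n, r) with parts as balanced as possible, and is at most (1 − 1/r) · n^2/2. For r = 8, n = 194: the density bound is (7/8) · 37636/2 = 65863/4 ≈ 16465.75. The integer-valued extremum is e(T(194, 8)) = 16465, which is strictly less than the density bound 65863/4 since 8 ∤ 194 (the parts of T(194, 8) cannot all be equal).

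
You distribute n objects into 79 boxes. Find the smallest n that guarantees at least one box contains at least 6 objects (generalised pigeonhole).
n = (6 − 1)·79 + 1 = 396

By the generalised pigeonhole principle, to guarantee some box contains ≥ r objects we need more than (r − 1) · k objects total. Threshold: n = (r − 1) · k + 1. With r = 6 and k = 79: n = 5 · 79 + 1 = 395 + 1 = 396. For n = 395 = 5 · 79, we can put exactly 5 objects in every box, avoiding 6 in any single one — so 396 is tight.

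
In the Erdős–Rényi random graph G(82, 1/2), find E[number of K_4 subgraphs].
E[# K_4] = C(82, 4) · (1/2)^C(4, 2) = 1749060 / 2^6 = 437265/16 = 27329.0625

For each 4-subset S of vertices (there are C(82, 4) = 1749060 such S), let X_S = 1 if S induces a K_4 (all C(4, 2) = 6 edges present). Then P(X_S = 1) = (1/2)^6 = 1/64. By linearity of expectation, E[# K_4] = C(82, 4) · (1/2)^6 = 1749060 / 64 = 437265/16 = 27329.0625.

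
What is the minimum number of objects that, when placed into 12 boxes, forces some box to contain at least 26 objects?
n = (26 − 1)·12 + 1 = 301

By the generalised pigeonhole principle, to guarantee some box contains ≥ r objects we need more than (r − 1) · k objects total. Threshold: n = (r − 1) · k + 1. With r = 26 and k = 12: n = 25 · 12 + 1 = 300 + 1 = 301. For n = 300 = 25 · 12, we can put exactly 25 objects in every box, avoiding 26 in any single one — so 301 is tight.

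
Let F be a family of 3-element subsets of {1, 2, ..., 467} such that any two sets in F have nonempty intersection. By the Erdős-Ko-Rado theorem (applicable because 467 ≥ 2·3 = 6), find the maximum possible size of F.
max |F| = C(466, 2) = 108345

Erdős-Ko-Rado (1961): when n ≥ 2k, max |F| = C(n−1, k−1). The bound is attained by the star {A : i ∈ A} for any fixed i ∈ [n]. Here C(467−1, 3−1) = C(466, 2) = 108345.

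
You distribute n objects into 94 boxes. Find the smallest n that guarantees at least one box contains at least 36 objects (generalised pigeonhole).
n = (36 − 1)·94 + 1 = 3291

By the generalised pigeonhole principle, to guarantee some box contains ≥ r objects we need more than (r − 1) · k objects total. Threshold: n = (r − 1) · k + 1. With r = 36 and k = 94: n = 35 · 94 + 1 = 3290 + 1 = 3291. For n = 3290 = 35 · 94, we can put exactly 35 objects in every box, avoiding 36 in any single one — so 3291 is tight.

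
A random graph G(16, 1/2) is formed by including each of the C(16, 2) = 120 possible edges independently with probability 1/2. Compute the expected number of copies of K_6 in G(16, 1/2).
E[# K_6] = C(16, 6) · (1/2)^C(6, 2) = 8008 / 2^15 = 1001/4096 ≈ 0.244385

For each 6-subset S of vertices (there are C(16, 6) = 8008 such S), let X_S = 1 if S induces a K_6 (all C(6, 2) = 15 edges present). Then P(X_S = 1) = (1/2)^15 = 1/32768. By linearity of expectation, E[# K_6] = C(16, 6) · (1/2)^15 = 8008 / 32768 = 1001/4096 ≈ 0.244385.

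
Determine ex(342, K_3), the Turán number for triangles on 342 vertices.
ex(342, K_3) = ⌊342^2/4⌋ = 29241

Mantel (1907): a triangle-free graph on n vertices has at most ⌊n^2/4⌋ edges, with equality for the complete bipartite graph K_{⌊n/2⌋, ⌈n/2⌉}. For n = 342: ⌊342^2/4⌋ = ⌊116964/4⌋ = 29241. The extremal graph is K_{171, 171}, which has 171·171 = 29241 edges.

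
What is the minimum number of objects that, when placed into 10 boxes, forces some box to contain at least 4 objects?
n = (4 − 1)·10 + 1 = 31

By the generalised pigeonhole principle, to guarantee some box contains ≥ r objects we need more than (r − 1) · k objects total. Threshold: n = (r − 1) · k + 1. With r = 4 and k = 10: n = 3 · 10 + 1 = 30 + 1 = 31. For n = 30 = 3 · 10, we can put exactly 3 objects in every box, avoiding 4 in any single one — so 31 is tight.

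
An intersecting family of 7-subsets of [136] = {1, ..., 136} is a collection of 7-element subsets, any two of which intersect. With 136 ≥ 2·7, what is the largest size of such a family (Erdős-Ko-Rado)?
max |F| = C(135, 6) = 7511839335

Erdős-Ko-Rado (1961): when n ≥ 2k, max |F| = C(n−1, k−1). The bound is attained by the star {A : i ∈ A} for any fixed i ∈ [n]. Here C(136−1, 7−1) = C(135, 6) = 7511839335.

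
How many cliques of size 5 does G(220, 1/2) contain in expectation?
E[# K_5] = C(220, 5) · (1/2)^C(5, 2) = 4102565544 / 2^10 = 512820693/128 = 4006411.6640625

For each 5-subset S of vertices (there are C(220, 5) = 4102565544 such S), let X_S = 1 if S induces a K_5 (all C(5, 2) = 10 edges present). Then P(X_S = 1) = (1/2)^10 = 1/1024. By linearity of expectation, E[# K_5] = C(220, 5) · (1/2)^10 = 4102565544 / 1024 = 512820693/128 = 4006411.6640625.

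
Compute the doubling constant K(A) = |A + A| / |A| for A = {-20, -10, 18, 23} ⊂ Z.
K = |A + A| / |A| = 10/4 = 5/2

Enumerate A + A = {a + b : a, b ∈ A}. With |A| = 4, there are |A|^2 = 16 ordered sum pairs; collecting distinct values, A + A = {-40, -30, -20, -2, 3, 8, 13, 36, 41, 46}, so |A + A| = 10. Thus K = 10/4 = 5/2. For comparison, the minimum possible |A + A| over all 4-element sets is 2·4 − 1 = 7 (so min K = 7/4), attained only by arithmetic progressions.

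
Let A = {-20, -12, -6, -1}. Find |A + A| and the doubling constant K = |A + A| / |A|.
K = |A + A| / |A| = 10/4 = 5/2

Enumerate A + A = {a + b : a, b ∈ A}. With |A| = 4, there are |A|^2 = 16 ordered sum pairs; collecting distinct values, A + A = {-40, -32, -26, -24, -21, -18, -13, -12, -7, -2}, so |A + A| = 10. Thus K = 10/4 = 5/2. For comparison, the minimum possible |A + A| over all 4-element sets is 2·4 − 1 = 7 (so min K = 7/4), attained only by arithmetic progressions.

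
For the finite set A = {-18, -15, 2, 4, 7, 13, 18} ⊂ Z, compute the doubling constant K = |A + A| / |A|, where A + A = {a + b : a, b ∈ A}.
K = |A + A| / |A| = 26/7

Enumerate A + A = {a + b : a, b ∈ A}. With |A| = 7, there are |A|^2 = 49 ordered sum pairs; collecting distinct values, A + A = {-36, -33, -30, -16, -14, -13, -11, -8, -5, -2, 0, 3, 4, 6, 8, 9, 11, 14, 15, 17, 20, 22, 25, 26, 31, 36}, so |A + A| = 26. Thus K = 26/7. For comparison, the minimum possible |A + A| over all 7-element sets is 2·7 − 1 = 13 (so min K = 13/7), attained only by arithmetic progressions.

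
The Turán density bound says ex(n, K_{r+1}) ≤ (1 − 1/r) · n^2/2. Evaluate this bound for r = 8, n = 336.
Turán density bound = (7/8) · 336^2/2 = 49392

Turán's theorem: ex(n, K_{r+1}) is achieved by the complete r-partite Turán graph T(n, r) with parts as balanced as possible, and is at most (1 − 1/r) · n^2/2. For r = 8, n = 336: the density bound is (7/8) · 112896/2 = 49392. Since 8 ∣ 336, the Turán graph T(336, 8) has parts of equal size 42, and its edge count e(T(336, 8)) = 49392 attains the density bound exactly.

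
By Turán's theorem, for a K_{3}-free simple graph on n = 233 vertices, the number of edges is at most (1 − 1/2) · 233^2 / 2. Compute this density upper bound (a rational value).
Turán density bound = (1/2) · 233^2/2 = 54289/4 ≈ 13572.25

Turán's theorem: ex(n, K_{r+1}) is achieved by the complete r-partite Turán graph T(n, r) with parts as balanced as possible, and is at most (1 − 1/r) · n^2/2. For r = 2, n = 233: the density bound is (1/2) · 54289/2 = 54289/4 ≈ 13572.25. The integer-valued extremum is e(T(233, 2)) = 13572, which is strictly less than the density bound 54289/4 since 2 ∤ 233 (the parts of T(233, 2) cannot all be equal).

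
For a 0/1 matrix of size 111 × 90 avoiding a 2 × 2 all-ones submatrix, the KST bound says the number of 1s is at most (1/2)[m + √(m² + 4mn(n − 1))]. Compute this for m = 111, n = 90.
z(111, 90; 2, 2) ≤ (1/2)[111 + √(111² + 4·111·90·89)] = (1/2)[111 + √3568761] = 1000.0582

Kővári–Sós–Turán: let r_1, ..., r_111 be the row sums and z = Σ r_i the total number of 1s. Each pair of columns can share at most one row with both entries 1 (else a 2×2 all-ones block appears), so Σ_i C(r_i, 2) ≤ C(90, 2) = 4005. By convexity Σ_i C(r_i, 2) ≥ 111·C(z/111, 2) = z(z − 111)/(2·111), giving z² − 111z − 111·90·89 ≤ 0 and hence z ≤ (1/2)[111 + √(12321 + 4·889110)] = (1/2)[111 + √3568761] ≈ (1/2)(111 + 1889.1165) = 1000.0582.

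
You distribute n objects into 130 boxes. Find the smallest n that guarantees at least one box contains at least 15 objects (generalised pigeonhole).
n = (15 − 1)·130 + 1 = 1821

By the generalised pigeonhole principle, to guarantee some box contains ≥ r objects we need more than (r − 1) · k objects total. Threshold: n = (r − 1) · k + 1. With r = 15 and k = 130: n = 14 · 130 + 1 = 1820 + 1 = 1821. For n = 1820 = 14 · 130, we can put exactly 14 objects in every box, avoiding 15 in any single one — so 1821 is tight.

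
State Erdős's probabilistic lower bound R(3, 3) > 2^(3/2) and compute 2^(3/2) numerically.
2^(3/2) = 2.8284; so R(3, 3) > 2.8284

Colour each edge of K_n uniformly at random with red/blue. The expected number of monochromatic K_3 is C(n, 3) · 2 · 2^(−C(3,2)). If C(n, 3) · 2^(1 − C(3,2)) < 1, then with positive probability no monochromatic K_3 exists, so R(3, 3) > n. The standard estimate C(n, 3) ≤ n^3/3! shows this inequality holds whenever n ≤ 2^(3/2) (since 3! · 2^(C(3,2) − 1) > 2^(3^2/2) ≥ n^3). Hence R(3, 3) > 2^(3/2) = 2.8284.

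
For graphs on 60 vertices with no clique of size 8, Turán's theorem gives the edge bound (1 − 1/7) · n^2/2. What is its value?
Turán density bound = (6/7) · 60^2/2 = 10800/7 ≈ 1542.8571

Turán's theorem: ex(n, K_{r+1}) is achieved by the complete r-partite Turán graph T(n, r) with parts as balanced as possible, and is at most (1 − 1/r) · n^2/2. For r = 7, n = 60: the density bound is (6/7) · 3600/2 = 10800/7 ≈ 1542.8571. The integer-valued extremum is e(T(60, 7)) = 1542, which is strictly less than the density bound 10800/7 since 7 ∤ 60 (the parts of T(60, 7) cannot all be equal).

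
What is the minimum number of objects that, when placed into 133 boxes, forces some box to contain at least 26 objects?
n = (26 − 1)·133 + 1 = 3326

By the generalised pigeonhole principle, to guarantee some box contains ≥ r objects we need more than (r − 1) · k objects total. Threshold: n = (r − 1) · k + 1. With r = 26 and k = 133: n = 25 · 133 + 1 = 3325 + 1 = 3326. For n = 3325 = 25 · 133, we can put exactly 25 objects in every box, avoiding 26 in any single one — so 3326 is tight.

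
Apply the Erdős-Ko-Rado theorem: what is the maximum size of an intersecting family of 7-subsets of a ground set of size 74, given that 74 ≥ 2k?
max |F| = C(73, 6) = 170230452

Erdős-Ko-Rado (1961): when n ≥ 2k, max |F| = C(n−1, k−1). The bound is attained by the star {A : i ∈ A} for any fixed i ∈ [n]. Here C(74−1, 7−1) = C(73, 6) = 170230452.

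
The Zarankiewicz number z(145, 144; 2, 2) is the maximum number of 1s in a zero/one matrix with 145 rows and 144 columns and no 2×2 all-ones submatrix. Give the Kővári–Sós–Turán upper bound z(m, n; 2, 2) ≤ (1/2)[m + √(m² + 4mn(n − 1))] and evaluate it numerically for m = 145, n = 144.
z(145, 144; 2, 2) ≤ (1/2)[145 + √(145² + 4·145·144·143)] = (1/2)[145 + √11964385] = 1801.9786

Kővári–Sós–Turán: let r_1, ..., r_145 be the row sums and z = Σ r_i the total number of 1s. Each pair of columns can share at most one row with both entries 1 (else a 2×2 all-ones block appears), so Σ_i C(r_i, 2) ≤ C(144, 2) = 10296. By convexity Σ_i C(r_i, 2) ≥ 145·C(z/145, 2) = z(z − 145)/(2·145), giving z² − 145z − 145·144·143 ≤ 0 and hence z ≤ (1/2)[145 + √(21025 + 4·2985840)] = (1/2)[145 + √11964385] ≈ (1/2)(145 + 3458.9572) = 1801.9786.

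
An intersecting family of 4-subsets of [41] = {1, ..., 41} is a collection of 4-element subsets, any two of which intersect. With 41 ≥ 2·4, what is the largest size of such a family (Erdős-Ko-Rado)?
max |F| = C(40, 3) = 9880

The Erdős-Ko-Rado theorem states: for n ≥ 2k, an intersecting family of k-subsets of an n-element set has size at most C(n − 1, k − 1), with equality for 'star' families {A ⊆ [n] : |A| = k, i ∈ A} (fix an element i). For n = 41, k = 4: C(40, 3) = 9880.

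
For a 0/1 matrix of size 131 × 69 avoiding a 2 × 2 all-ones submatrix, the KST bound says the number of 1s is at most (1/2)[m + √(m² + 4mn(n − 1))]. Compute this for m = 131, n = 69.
z(131, 69; 2, 2) ≤ (1/2)[131 + √(131² + 4·131·69·68)] = (1/2)[131 + √2475769] = 852.2288

Kővári–Sós–Turán: let r_1, ..., r_131 be the row sums and z = Σ r_i the total number of 1s. Each pair of columns can share at most one row with both entries 1 (else a 2×2 all-ones block appears), so Σ_i C(r_i, 2) ≤ C(69, 2) = 2346. By convexity Σ_i C(r_i, 2) ≥ 131·C(z/131, 2) = z(z − 131)/(2·131), giving z² − 131z − 131·69·68 ≤ 0 and hence z ≤ (1/2)[131 + √(17161 + 4·614652)] = (1/2)[131 + √2475769] ≈ (1/2)(131 + 1573.4577) = 852.2288.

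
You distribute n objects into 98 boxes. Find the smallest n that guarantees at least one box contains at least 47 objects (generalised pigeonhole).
n = (47 − 1)·98 + 1 = 4509

By the generalised pigeonhole principle, to guarantee some box contains ≥ r objects we need more than (r − 1) · k objects total. Threshold: n = (r − 1) · k + 1. With r = 47 and k = 98: n = 46 · 98 + 1 = 4508 + 1 = 4509. For n = 4508 = 46 · 98, we can put exactly 46 objects in every box, avoiding 47 in any single one — so 4509 is tight.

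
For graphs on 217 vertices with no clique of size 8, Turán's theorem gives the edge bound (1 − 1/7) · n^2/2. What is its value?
Turán density bound = (6/7) · 217^2/2 = 20181

Turán's theorem: ex(n, K_{r+1}) is achieved by the complete r-partite Turán graph T(n, r) with parts as balanced as possible, and is at most (1 − 1/r) · n^2/2. For r = 7, n = 217: the density bound is (6/7) · 47089/2 = 20181. Since 7 ∣ 217, the Turán graph T(217, 7) has parts of equal size 31, and its edge count e(T(217, 7)) = 20181 attains the density bound exactly.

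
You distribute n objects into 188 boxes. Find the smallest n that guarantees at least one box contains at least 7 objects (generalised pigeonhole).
n = (7 − 1)·188 + 1 = 1129

By the generalised pigeonhole principle, to guarantee some box contains ≥ r objects we need more than (r − 1) · k objects total. Threshold: n = (r − 1) · k + 1. With r = 7 and k = 188: n = 6 · 188 + 1 = 1128 + 1 = 1129. For n = 1128 = 6 · 188, we can put exactly 6 objects in every box, avoiding 7 in any single one — so 1129 is tight.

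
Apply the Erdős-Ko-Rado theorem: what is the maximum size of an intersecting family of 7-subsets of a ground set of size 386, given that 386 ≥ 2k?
max |F| = C(385, 6) = 4349408176960

The Erdős-Ko-Rado theorem states: for n ≥ 2k, an intersecting family of k-subsets of an n-element set has size at most C(n − 1, k − 1), with equality for 'star' families {A ⊆ [n] : |A| = k, i ∈ A} (fix an element i). For n = 386, k = 7: C(385, 6) = 4349408176960.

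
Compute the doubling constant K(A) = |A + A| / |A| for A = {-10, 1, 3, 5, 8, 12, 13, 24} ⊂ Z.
K = |A + A| / |A| = 30/8 = 15/4

Enumerate A + A = {a + b : a, b ∈ A}. With |A| = 8, there are |A|^2 = 64 ordered sum pairs; collecting distinct values, A + A = {-20, -9, -7, -5, -2, 2, 3, 4, 6, 8, 9, 10, 11, 13, 14, 15, 16, 17, 18, 20, 21, 24, 25, 26, 27, 29, 32, 36, 37, 48}, so |A + A| = 30. Thus K = 30/8 = 15/4. For comparison, the minimum possible |A + A| over all 8-element sets is 2·8 − 1 = 15 (so min K = 15/8), attained only by arithmetic progressions.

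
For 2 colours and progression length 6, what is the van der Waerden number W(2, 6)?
W(2, 6) = 1132

W(2, 6) = 1132. The lower bound W(2, 6) > 1131 comes from an explicit good 2-colouring of [1, 1131]; the upper bound W(2, 6) ≤ 1132 was verified by exhaustive search over 2-colourings of [1, 1132].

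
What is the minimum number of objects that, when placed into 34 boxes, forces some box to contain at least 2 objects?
n = (2 − 1)·34 + 1 = 35

By the generalised pigeonhole principle, to guarantee some box contains ≥ r objects we need more than (r − 1) · k objects total. Threshold: n = (r − 1) · k + 1. With r = 2 and k = 34: n = 1 · 34 + 1 = 34 + 1 = 35. For n = 34 = 1 · 34, we can put exactly 1 objects in every box, avoiding 2 in any single one — so 35 is tight.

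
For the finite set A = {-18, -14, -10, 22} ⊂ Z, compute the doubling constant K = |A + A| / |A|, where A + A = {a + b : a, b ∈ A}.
K = |A + A| / |A| = 9/4

Enumerate A + A = {a + b : a, b ∈ A}. With |A| = 4, there are |A|^2 = 16 ordered sum pairs; collecting distinct values, A + A = {-36, -32, -28, -24, -20, 4, 8, 12, 44}, so |A + A| = 9. Thus K = 9/4. For comparison, the minimum possible |A + A| over all 4-element sets is 2·4 − 1 = 7 (so min K = 7/4), attained only by arithmetic progressions.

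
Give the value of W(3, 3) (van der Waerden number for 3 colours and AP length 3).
W(3, 3) = 27

This is a classical value, W(3, 3) = 27, established by combining an explicit 3-colouring of {1, ..., 26} with no monochromatic 3-AP (giving the lower bound W(3, 3) > 26) and a finite case analysis / exhaustive computer search showing every 3-colouring of {1, ..., 27} has such an AP.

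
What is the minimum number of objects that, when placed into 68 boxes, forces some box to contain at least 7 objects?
n = (7 − 1)·68 + 1 = 409

By the generalised pigeonhole principle, to guarantee some box contains ≥ r objects we need more than (r − 1) · k objects total. Threshold: n = (r − 1) · k + 1. With r = 7 and k = 68: n = 6 · 68 + 1 = 408 + 1 = 409. For n = 408 = 6 · 68, we can put exactly 6 objects in every box, avoiding 7 in any single one — so 409 is tight.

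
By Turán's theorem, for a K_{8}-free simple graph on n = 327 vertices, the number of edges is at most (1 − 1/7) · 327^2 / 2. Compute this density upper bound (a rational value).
Turán density bound = (6/7) · 327^2/2 = 320787/7 ≈ 45826.7143

Turán's theorem: ex(n, K_{r+1}) is achieved by the complete r-partite Turán graph T(n, r) with parts as balanced as possible, and is at most (1 − 1/r) · n^2/2. For r = 7, n = 327: the density bound is (6/7) · 106929/2 = 320787/7 ≈ 45826.7143. The integer-valued extremum is e(T(327, 7)) = 45826, which is strictly less than the density bound 320787/7 since 7 ∤ 327 (the parts of T(327, 7) cannot all be equal).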